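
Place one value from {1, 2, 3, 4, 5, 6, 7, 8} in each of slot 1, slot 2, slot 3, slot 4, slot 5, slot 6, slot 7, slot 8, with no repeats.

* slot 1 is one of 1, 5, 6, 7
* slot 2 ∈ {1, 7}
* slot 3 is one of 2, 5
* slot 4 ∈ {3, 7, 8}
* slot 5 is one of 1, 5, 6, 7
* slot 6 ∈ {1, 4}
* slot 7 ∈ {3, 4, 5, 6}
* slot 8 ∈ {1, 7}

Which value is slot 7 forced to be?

Among the 8 variables, 2 fits only slot 3 (and all 8 values in {1, 2, 3, 4, 5, 6, 7, 8} must be used), so slot 3 = 2.
Among the 7 still-open variables, 8 fits only slot 4 (and all 7 values in {1, 3, 4, 5, 6, 7, 8} must be used), so slot 4 = 8.
Among the 6 still-open variables, 3 fits only slot 7 (and all 6 values in {1, 3, 4, 5, 6, 7} must be used), so slot 7 = 3.

3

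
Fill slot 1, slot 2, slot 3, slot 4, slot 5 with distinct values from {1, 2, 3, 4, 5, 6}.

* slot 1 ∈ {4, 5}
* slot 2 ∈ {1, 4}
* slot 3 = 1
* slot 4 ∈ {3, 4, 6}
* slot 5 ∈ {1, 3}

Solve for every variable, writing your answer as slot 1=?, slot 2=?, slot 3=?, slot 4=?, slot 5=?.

slot 1=5, slot 2=4, slot 3=1, slot 4=6, slot 5=3

slot 3's domain is down to {1}, so slot 3 = 1. So slot 2, slot 5 can't be 1.
That leaves slot 5 = 3. Eliminate 3 elsewhere: slot 4.
slot 2 must be 4 (only option left). Eliminate 4 elsewhere: slot 1, slot 4.
slot 4 must be 6 (only option left).
slot 1's domain is down to {5}, so slot 1 = 5.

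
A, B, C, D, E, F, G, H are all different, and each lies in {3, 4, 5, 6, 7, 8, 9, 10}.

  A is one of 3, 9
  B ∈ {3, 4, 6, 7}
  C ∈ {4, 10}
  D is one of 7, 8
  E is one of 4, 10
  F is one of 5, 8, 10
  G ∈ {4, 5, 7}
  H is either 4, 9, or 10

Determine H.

Among the 8 variables, 6 fits only B (and all 8 values in {3, 4, 5, 6, 7, 8, 9, 10} must be used), so B = 6.
The 7 still-open variables together cover exactly {3, 4, 5, 7, 8, 9, 10} — 7 values for 7 variables — and 3 appears only in A's list, so A = 3.
The 6 still-open variables together cover exactly {4, 5, 7, 8, 9, 10} — 6 values for 6 variables — and 9 appears only in H's list, so H = 9.

9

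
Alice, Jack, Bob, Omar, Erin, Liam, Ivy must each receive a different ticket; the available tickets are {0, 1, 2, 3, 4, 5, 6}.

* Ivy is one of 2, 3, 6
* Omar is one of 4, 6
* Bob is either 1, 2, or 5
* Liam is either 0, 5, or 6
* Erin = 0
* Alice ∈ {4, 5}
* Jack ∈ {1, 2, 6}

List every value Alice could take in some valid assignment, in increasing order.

4, 5

Erin has just one choice, so Erin = 0. So Liam can't be 0.
The 6 still-open variables together cover exactly {1, 2, 3, 4, 5, 6} — 6 values for 6 variables — and 3 appears only in Ivy's list, so Ivy = 3.
Alice, Omar, Liam share exactly the 3 values {4, 5, 6}; by pigeonhole those values go to them, so strike 4, 5, 6 from Jack, Bob.
No further eliminations apply; Alice can still be any of 4, 5.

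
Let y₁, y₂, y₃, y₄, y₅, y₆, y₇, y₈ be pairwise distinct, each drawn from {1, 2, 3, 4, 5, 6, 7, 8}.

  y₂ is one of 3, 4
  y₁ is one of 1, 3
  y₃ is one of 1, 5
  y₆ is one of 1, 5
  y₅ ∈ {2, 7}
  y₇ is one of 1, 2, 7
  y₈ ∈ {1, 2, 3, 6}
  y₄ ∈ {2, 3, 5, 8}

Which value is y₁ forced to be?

3

The 8 variables together cover exactly {1, 2, 3, 4, 5, 6, 7, 8} — 8 values for 8 variables — and 4 appears only in y₂'s list, so y₂ = 4.
Among the 7 still-open variables, 6 fits only y₈ (and all 7 values in {1, 2, 3, 5, 6, 7, 8} must be used), so y₈ = 6.
The 6 still-open variables together cover exactly {1, 2, 3, 5, 7, 8} — 6 values for 6 variables — and 8 appears only in y₄'s list, so y₄ = 8.
The 5 still-open variables draw from only 5 values {1, 2, 3, 5, 7}, so each is used; only y₁ can be 3, hence y₁ = 3.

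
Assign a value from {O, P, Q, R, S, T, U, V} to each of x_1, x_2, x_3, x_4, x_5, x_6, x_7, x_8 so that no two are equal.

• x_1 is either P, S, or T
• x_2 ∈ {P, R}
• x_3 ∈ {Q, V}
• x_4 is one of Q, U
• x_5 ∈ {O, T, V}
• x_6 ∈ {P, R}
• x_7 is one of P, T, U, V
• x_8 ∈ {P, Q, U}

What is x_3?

V

Among the 8 variables, O fits only x_5 (and all 8 values in {O, P, Q, R, S, T, U, V} must be used), so x_5 = O.
The 7 still-open variables together cover exactly {P, Q, R, S, T, U, V} — 7 values for 7 variables — and S appears only in x_1's list, so x_1 = S.
Among the 6 still-open variables, T fits only x_7 (and all 6 values in {P, Q, R, T, U, V} must be used), so x_7 = T.
Among the 5 still-open variables, V fits only x_3 (and all 5 values in {P, Q, R, U, V} must be used), so x_3 = V.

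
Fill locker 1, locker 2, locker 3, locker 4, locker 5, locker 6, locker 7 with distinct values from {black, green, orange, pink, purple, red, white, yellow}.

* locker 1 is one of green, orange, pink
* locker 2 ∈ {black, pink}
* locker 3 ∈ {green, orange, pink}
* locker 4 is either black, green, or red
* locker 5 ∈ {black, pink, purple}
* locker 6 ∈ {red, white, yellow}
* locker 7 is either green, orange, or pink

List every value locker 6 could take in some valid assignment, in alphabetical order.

white, yellow

The 3 variables locker 1, locker 3, locker 7 are confined to {green, orange, pink}, which locks those values in; drop them from locker 2, locker 4, locker 5.
locker 2 must be black (only option left). Strike black from locker 4, locker 5.
locker 4's domain is down to {red}, so locker 4 = red. So locker 6 can't be red.
locker 5's domain is down to {purple}, so locker 5 = purple.
No further eliminations apply; locker 6 can still be any of white, yellow.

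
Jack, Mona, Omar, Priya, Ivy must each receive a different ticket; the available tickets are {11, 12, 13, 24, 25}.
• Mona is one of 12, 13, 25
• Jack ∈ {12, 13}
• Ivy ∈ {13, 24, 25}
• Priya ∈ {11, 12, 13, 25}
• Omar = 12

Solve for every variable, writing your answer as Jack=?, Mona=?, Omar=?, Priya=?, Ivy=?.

Omar must be 12 (only option left). So Jack, Mona, Priya can't be 12.
Jack has just one choice, so Jack = 13. So Mona, Priya, Ivy can't be 13.
Mona's domain is down to {25}, so Mona = 25. Eliminate 25 elsewhere: Priya, Ivy.
Priya must be 11 (only option left).
Ivy must be 24 (only option left).

Jack=13, Mona=25, Omar=12, Priya=11, Ivy=24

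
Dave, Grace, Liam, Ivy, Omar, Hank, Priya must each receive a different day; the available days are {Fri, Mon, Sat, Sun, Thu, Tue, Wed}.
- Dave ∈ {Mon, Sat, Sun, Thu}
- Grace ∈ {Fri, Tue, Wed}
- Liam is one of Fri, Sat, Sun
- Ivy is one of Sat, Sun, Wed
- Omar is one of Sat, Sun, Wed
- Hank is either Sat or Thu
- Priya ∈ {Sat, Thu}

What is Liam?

Fri

The 7 variables together cover exactly {Fri, Mon, Sat, Sun, Thu, Tue, Wed} — 7 values for 7 variables — and Mon appears only in Dave's list, so Dave = Mon.
The 6 still-open variables draw from only 6 values {Fri, Sat, Sun, Thu, Tue, Wed}, so each is used; only Grace can be Tue, hence Grace = Tue.
The 5 still-open variables draw from only 5 values {Fri, Sat, Sun, Thu, Wed}, so each is used; only Liam can be Fri, hence Liam = Fri.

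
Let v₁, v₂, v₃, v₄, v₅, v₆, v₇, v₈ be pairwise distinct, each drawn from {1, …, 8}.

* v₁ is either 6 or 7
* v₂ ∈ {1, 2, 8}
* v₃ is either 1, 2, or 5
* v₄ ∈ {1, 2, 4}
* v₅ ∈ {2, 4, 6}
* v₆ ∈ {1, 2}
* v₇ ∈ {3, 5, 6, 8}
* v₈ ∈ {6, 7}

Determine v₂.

8

The 8 variables draw from only 8 values {1, 2, 3, 4, 5, 6, 7, 8}, so each is used; only v₇ can be 3, hence v₇ = 3.
The 7 still-open variables draw from only 7 values {1, 2, 4, 5, 6, 7, 8}, so each is used; only v₃ can be 5, hence v₃ = 5.
Among the 6 still-open variables, 8 fits only v₂ (and all 6 values in {1, 2, 4, 6, 7, 8} must be used), so v₂ = 8.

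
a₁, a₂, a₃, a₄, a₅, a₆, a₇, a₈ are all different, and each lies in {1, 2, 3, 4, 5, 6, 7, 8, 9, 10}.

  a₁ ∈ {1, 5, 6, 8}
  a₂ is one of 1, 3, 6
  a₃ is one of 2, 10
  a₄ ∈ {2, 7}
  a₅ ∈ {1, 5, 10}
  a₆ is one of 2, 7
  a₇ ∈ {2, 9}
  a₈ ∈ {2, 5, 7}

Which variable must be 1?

a₅

a₄ and a₆ between them cover only {2, 7} — a naked pair. Remove those values from a₃, a₇, a₈.
a₃ has just one choice, so a₃ = 10. Eliminate 10 elsewhere: a₅.
That leaves a₇ = 9.
a₈ has just one choice, so a₈ = 5. Strike 5 from a₁, a₅.
So 1 goes to a₅.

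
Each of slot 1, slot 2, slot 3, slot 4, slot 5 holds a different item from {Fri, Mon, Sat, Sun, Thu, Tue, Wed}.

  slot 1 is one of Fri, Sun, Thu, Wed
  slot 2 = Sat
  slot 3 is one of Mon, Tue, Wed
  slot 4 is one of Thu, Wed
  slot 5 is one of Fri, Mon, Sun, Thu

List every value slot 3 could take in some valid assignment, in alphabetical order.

slot 2's domain is down to {Sat}, so slot 2 = Sat.
No further eliminations apply; slot 3 can still be any of Mon, Tue, Wed.

Mon, Tue, Wed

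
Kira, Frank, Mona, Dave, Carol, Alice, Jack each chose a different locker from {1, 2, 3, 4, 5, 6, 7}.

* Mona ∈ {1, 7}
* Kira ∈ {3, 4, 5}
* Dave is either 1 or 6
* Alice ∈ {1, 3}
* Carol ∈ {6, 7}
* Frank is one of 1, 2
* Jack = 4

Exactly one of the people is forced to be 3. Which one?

Jack's domain is down to {4}, so Jack = 4. Remove 4 from Kira.
The 6 still-open variables together cover exactly {1, 2, 3, 5, 6, 7} — 6 values for 6 variables — and 2 appears only in Frank's list, so Frank = 2.
The 5 still-open variables draw from only 5 values {1, 3, 5, 6, 7}, so each is used; only Kira can be 5, hence Kira = 5.
The 4 still-open variables draw from only 4 values {1, 3, 6, 7}, so each is used; only Alice can be 3, hence Alice = 3.

Alice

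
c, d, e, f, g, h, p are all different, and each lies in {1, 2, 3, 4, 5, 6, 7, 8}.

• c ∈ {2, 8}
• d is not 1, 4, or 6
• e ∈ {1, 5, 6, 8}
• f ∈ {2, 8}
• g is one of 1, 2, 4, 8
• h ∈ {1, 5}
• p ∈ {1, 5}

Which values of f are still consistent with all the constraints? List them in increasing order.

c and f between them cover only {2, 8} — a naked pair. Remove those values from d, e, g.
h and p between them cover only {1, 5} — a naked pair. Remove those values from d, e, g.
e must be 6 (only option left).
g has just one choice, so g = 4.
No further eliminations apply; f can still be any of 2, 8.

2, 8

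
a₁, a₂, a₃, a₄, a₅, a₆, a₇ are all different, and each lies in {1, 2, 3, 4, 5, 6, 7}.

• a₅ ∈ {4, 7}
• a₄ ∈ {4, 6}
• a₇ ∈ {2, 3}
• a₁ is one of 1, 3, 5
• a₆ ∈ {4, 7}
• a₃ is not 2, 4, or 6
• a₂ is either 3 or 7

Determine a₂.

3

Among the 7 variables, 2 fits only a₇ (and all 7 values in {1, 2, 3, 4, 5, 6, 7} must be used), so a₇ = 2.
The 6 still-open variables draw from only 6 values {1, 3, 4, 5, 6, 7}, so each is used; only a₄ can be 6, hence a₄ = 6.
a₅ and a₆ share exactly the 2 values {4, 7}; by pigeonhole those values go to them, so strike 4, 7 from a₂, a₃.
So a₂ = 3.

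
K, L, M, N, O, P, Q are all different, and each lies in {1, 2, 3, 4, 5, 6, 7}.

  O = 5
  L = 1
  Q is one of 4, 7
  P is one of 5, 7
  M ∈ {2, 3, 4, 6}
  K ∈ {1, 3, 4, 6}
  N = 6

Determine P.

7

L's domain is down to {1}, so L = 1. Remove 1 from K.
N's domain is down to {6}, so N = 6. Eliminate 6 elsewhere: K, M.
That leaves O = 5. Remove 5 from P.
So P = 7.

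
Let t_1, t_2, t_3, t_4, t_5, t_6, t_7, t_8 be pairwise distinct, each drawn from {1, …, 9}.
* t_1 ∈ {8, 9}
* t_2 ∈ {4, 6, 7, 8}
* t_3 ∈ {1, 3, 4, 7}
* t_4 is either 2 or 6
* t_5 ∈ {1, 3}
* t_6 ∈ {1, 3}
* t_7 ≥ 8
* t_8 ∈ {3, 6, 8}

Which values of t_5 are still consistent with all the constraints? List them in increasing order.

1, 3

The 8 variables draw from only 8 values {1, 2, 3, 4, 6, 7, 8, 9}, so each is used; only t_4 can be 2, hence t_4 = 2.
t_1 and t_7 between them cover only {8, 9} — a naked pair. Remove those values from t_2, t_8.
The 2 variables t_5 and t_6 are confined to {1, 3}, which locks those values in; drop them from t_3, t_8.
t_8 has just one choice, so t_8 = 6. So t_2 can't be 6.
No further eliminations apply; t_5 can still be any of 1, 3.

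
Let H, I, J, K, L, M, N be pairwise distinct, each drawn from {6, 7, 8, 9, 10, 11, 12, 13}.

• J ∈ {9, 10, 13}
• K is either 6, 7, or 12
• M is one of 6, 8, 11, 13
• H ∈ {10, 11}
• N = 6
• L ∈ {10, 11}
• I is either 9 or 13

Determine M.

8

N's domain is down to {6}, so N = 6. So K, M can't be 6.
H and L between them cover only {10, 11} — a naked pair. Remove those values from J, M.
I and J between them cover only {9, 13} — a naked pair. Remove those values from M.
So M = 8.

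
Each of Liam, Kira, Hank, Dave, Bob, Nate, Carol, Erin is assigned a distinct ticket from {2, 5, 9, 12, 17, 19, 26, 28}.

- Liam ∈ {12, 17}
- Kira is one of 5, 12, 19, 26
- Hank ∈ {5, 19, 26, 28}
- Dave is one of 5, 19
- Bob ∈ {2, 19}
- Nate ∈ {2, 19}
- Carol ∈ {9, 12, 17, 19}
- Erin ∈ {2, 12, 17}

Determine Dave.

5

The 8 variables draw from only 8 values {2, 5, 9, 12, 17, 19, 26, 28}, so each is used; only Carol can be 9, hence Carol = 9.
The 7 still-open variables together cover exactly {2, 5, 12, 17, 19, 26, 28} — 7 values for 7 variables — and 28 appears only in Hank's list, so Hank = 28.
The 6 still-open variables draw from only 6 values {2, 5, 12, 17, 19, 26}, so each is used; only Kira can be 26, hence Kira = 26.
The 5 still-open variables together cover exactly {2, 5, 12, 17, 19} — 5 values for 5 variables — and 5 appears only in Dave's list, so Dave = 5.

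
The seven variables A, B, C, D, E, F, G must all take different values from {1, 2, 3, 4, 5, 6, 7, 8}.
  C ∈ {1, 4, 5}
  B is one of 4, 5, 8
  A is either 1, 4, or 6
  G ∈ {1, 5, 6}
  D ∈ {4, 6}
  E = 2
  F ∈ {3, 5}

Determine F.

E's domain is down to {2}, so E = 2.
Among the 6 still-open variables, 3 fits only F (and all 6 values in {1, 3, 4, 5, 6, 8} must be used), so F = 3.

3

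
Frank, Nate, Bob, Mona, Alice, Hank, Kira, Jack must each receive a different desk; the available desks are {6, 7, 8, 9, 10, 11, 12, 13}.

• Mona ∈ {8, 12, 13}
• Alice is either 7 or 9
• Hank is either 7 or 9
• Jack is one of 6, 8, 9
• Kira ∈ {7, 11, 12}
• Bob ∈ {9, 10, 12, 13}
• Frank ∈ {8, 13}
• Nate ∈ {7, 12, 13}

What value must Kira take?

11

Among the 8 variables, 6 fits only Jack (and all 8 values in {6, 7, 8, 9, 10, 11, 12, 13} must be used), so Jack = 6.
Among the 7 still-open variables, 10 fits only Bob (and all 7 values in {7, 8, 9, 10, 11, 12, 13} must be used), so Bob = 10.
Among the 6 still-open variables, 11 fits only Kira (and all 6 values in {7, 8, 9, 11, 12, 13} must be used), so Kira = 11.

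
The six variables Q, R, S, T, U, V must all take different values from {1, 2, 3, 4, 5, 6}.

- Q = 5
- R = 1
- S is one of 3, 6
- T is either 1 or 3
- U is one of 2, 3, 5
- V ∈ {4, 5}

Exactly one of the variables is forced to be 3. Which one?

Q must be 5 (only option left). Strike 5 from U, V.
R's domain is down to {1}, so R = 1. Strike 1 from T.
So 3 goes to T.

T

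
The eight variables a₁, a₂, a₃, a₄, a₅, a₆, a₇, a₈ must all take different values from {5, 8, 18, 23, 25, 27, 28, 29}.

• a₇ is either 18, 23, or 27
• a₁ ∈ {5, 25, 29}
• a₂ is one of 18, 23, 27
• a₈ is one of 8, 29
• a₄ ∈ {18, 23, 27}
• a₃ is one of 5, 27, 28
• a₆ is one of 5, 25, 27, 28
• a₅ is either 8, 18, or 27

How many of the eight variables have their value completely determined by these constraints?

2

The 3 variables a₂, a₄, a₇ are confined to {18, 23, 27}, which locks those values in; drop them from a₃, a₅, a₆.
a₅ has just one choice, so a₅ = 8. Remove 8 from a₈.
That leaves a₈ = 29. Strike 29 from a₁.
Determined: a₅=8, a₈=29. The other variables each still have more than one consistent value. That makes 2.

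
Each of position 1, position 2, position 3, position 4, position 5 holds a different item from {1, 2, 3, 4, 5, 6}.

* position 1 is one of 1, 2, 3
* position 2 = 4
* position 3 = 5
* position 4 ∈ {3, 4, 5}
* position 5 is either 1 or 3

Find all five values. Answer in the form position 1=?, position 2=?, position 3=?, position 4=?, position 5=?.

position 2's domain is down to {4}, so position 2 = 4. Eliminate 4 elsewhere: position 4.
That leaves position 3 = 5. Remove 5 from position 4.
That leaves position 4 = 3. Strike 3 from position 1, position 5.
position 5's domain is down to {1}, so position 5 = 1. Remove 1 from position 1.
That leaves position 1 = 2.

position 1=2, position 2=4, position 3=5, position 4=3, position 5=1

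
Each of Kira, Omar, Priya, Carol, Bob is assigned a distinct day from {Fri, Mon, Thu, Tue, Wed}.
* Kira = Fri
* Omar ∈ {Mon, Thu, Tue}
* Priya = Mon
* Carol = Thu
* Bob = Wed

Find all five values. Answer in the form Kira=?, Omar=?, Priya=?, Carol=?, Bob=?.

Kira's domain is down to {Fri}, so Kira = Fri.
That leaves Priya = Mon. Strike Mon from Omar.
Carol has just one choice, so Carol = Thu. Strike Thu from Omar.
Bob has just one choice, so Bob = Wed.
Omar has just one choice, so Omar = Tue.

Kira=Fri, Omar=Tue, Priya=Mon, Carol=Thu, Bob=Wed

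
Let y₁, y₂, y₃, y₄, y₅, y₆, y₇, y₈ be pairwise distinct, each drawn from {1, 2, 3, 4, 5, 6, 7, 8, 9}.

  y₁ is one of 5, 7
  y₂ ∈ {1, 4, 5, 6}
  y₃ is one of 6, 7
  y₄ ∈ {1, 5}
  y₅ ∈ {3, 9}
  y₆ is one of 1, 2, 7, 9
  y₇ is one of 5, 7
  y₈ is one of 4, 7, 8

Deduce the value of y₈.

The 2 variables y₁ and y₇ are confined to {5, 7}, which locks those values in; drop them from y₂, y₃, y₄, y₆, y₈.
y₃ must be 6 (only option left). Remove 6 from y₂.
That leaves y₄ = 1. So y₂, y₆ can't be 1.
That leaves y₂ = 4. Remove 4 from y₈.
So y₈ = 8.

8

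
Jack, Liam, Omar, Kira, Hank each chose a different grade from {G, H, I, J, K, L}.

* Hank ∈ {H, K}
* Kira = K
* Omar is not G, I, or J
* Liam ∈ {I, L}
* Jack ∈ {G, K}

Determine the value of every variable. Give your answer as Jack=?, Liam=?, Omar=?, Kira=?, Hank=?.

Jack=G, Liam=I, Omar=L, Kira=K, Hank=H

Kira must be K (only option left). Strike K from Jack, Omar, Hank.
Hank has just one choice, so Hank = H. So Omar can't be H.
Jack has just one choice, so Jack = G.
Omar's domain is down to {L}, so Omar = L. Strike L from Liam.
Liam's domain is down to {I}, so Liam = I.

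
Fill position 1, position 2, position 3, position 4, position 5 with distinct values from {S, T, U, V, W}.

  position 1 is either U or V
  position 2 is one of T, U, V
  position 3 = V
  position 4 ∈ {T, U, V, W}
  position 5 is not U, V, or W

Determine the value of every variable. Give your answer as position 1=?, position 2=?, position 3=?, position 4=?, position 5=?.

position 1=U, position 2=T, position 3=V, position 4=W, position 5=S

position 3 must be V (only option left). Remove V from position 1, position 2, position 4.
position 1 has just one choice, so position 1 = U. Strike U from position 2, position 4.
That leaves position 2 = T. So position 4, position 5 can't be T.
position 4's domain is down to {W}, so position 4 = W.
position 5 must be S (only option left).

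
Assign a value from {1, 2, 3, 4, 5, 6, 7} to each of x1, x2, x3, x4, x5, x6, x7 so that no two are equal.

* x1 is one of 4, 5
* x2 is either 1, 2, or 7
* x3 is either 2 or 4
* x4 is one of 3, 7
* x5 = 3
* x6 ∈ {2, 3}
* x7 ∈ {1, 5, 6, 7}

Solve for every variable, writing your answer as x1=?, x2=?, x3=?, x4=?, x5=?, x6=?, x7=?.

x1=5, x2=1, x3=4, x4=7, x5=3, x6=2, x7=6

x5's domain is down to {3}, so x5 = 3. Eliminate 3 elsewhere: x4, x6.
That leaves x6 = 2. Remove 2 from x2, x3.
x3's domain is down to {4}, so x3 = 4. Strike 4 from x1.
x4 must be 7 (only option left). Eliminate 7 elsewhere: x2, x7.
x1's domain is down to {5}, so x1 = 5. Strike 5 from x7.
That leaves x2 = 1. Remove 1 from x7.
x7 must be 6 (only option left).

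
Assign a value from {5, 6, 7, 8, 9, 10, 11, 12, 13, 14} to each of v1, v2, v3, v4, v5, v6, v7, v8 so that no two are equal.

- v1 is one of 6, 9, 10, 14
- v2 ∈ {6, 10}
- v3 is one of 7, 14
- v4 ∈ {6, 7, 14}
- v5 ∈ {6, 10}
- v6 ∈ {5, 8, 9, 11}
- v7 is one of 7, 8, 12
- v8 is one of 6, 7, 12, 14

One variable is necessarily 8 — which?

v2 and v5 between them cover only {6, 10} — a naked pair. Remove those values from v1, v4, v8.
v3 and v4 share exactly the 2 values {7, 14}; by pigeonhole those values go to them, so strike 7, 14 from v1, v7, v8.
v1 must be 9 (only option left). Strike 9 from v6.
v8's domain is down to {12}, so v8 = 12. Eliminate 12 elsewhere: v7.

v7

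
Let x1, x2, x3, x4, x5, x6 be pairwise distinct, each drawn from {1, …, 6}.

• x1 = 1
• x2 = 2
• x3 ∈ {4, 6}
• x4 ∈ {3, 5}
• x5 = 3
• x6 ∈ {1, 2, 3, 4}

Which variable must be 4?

x6

x1 must be 1 (only option left). Eliminate 1 elsewhere: x6.
That leaves x2 = 2. So x6 can't be 2.
That leaves x5 = 3. Eliminate 3 elsewhere: x4, x6.
So 4 goes to x6.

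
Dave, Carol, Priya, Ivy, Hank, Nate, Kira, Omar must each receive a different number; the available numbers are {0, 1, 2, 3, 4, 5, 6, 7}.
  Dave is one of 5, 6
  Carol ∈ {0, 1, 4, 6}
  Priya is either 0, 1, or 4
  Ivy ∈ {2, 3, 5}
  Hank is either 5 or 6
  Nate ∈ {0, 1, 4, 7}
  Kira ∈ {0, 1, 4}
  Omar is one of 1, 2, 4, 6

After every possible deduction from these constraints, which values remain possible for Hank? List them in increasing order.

The 8 variables together cover exactly {0, 1, 2, 3, 4, 5, 6, 7} — 8 values for 8 variables — and 3 appears only in Ivy's list, so Ivy = 3.
Among the 7 still-open variables, 2 fits only Omar (and all 7 values in {0, 1, 2, 4, 5, 6, 7} must be used), so Omar = 2.
Among the 6 still-open variables, 7 fits only Nate (and all 6 values in {0, 1, 4, 5, 6, 7} must be used), so Nate = 7.
Dave and Hank share exactly the 2 values {5, 6}; by pigeonhole those values go to them, so strike 5, 6 from Carol.
No further eliminations apply; Hank can still be any of 5, 6.

5, 6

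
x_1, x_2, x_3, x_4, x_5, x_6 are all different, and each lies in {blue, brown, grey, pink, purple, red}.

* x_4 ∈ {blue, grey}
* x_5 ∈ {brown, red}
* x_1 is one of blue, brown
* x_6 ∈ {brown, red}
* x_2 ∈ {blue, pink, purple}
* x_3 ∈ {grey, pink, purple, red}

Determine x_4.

grey

x_5 and x_6 between them cover only {brown, red} — a naked pair. Remove those values from x_1, x_3.
x_1's domain is down to {blue}, so x_1 = blue. So x_2, x_4 can't be blue.
So x_4 = grey.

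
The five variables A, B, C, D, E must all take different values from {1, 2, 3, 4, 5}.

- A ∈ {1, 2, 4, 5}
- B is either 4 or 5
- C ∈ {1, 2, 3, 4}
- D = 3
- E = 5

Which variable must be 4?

B

D's domain is down to {3}, so D = 3. Eliminate 3 elsewhere: C.
E must be 5 (only option left). Remove 5 from A, B.
So 4 goes to B.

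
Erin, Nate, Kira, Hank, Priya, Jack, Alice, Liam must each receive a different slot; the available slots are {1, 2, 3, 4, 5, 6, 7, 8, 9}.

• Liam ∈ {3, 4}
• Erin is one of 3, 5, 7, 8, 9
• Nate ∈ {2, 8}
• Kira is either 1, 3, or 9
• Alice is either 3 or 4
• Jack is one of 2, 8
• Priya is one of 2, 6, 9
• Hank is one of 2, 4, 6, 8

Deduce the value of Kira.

The 2 variables Nate and Jack are confined to {2, 8}, which locks those values in; drop them from Erin, Hank, Priya.
Alice and Liam between them cover only {3, 4} — a naked pair. Remove those values from Erin, Kira, Hank.
Hank must be 6 (only option left). Strike 6 from Priya.
Priya has just one choice, so Priya = 9. Strike 9 from Erin, Kira.
So Kira = 1.

1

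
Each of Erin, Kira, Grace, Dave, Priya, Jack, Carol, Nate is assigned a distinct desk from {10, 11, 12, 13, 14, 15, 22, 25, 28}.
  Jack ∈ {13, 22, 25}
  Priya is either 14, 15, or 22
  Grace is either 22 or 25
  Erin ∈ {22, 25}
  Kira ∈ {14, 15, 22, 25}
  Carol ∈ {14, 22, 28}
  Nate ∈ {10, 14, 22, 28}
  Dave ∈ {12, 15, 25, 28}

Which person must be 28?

The 8 variables draw from only 8 values {10, 12, 13, 14, 15, 22, 25, 28}, so each is used; only Nate can be 10, hence Nate = 10.
The 7 still-open variables together cover exactly {12, 13, 14, 15, 22, 25, 28} — 7 values for 7 variables — and 12 appears only in Dave's list, so Dave = 12.
The 6 still-open variables draw from only 6 values {13, 14, 15, 22, 25, 28}, so each is used; only Jack can be 13, hence Jack = 13.
The 5 still-open variables together cover exactly {14, 15, 22, 25, 28} — 5 values for 5 variables — and 28 appears only in Carol's list, so Carol = 28.

Carol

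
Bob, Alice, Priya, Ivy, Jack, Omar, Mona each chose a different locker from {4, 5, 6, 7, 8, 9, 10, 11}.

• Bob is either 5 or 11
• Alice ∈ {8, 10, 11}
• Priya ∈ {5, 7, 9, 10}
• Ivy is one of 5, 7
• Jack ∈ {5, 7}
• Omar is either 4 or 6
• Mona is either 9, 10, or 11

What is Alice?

Ivy and Jack between them cover only {5, 7} — a naked pair. Remove those values from Bob, Priya.
That leaves Bob = 11. Remove 11 from Alice, Mona.
Priya and Mona share exactly the 2 values {9, 10}; by pigeonhole those values go to them, so strike 9, 10 from Alice.
So Alice = 8.

8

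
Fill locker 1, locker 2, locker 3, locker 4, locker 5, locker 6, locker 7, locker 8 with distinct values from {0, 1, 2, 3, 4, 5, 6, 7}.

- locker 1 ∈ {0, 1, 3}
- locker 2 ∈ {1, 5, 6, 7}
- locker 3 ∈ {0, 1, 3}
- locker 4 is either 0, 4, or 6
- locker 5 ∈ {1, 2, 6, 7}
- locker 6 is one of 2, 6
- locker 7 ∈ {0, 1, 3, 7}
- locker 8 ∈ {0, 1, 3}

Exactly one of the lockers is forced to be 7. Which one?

locker 7

The 8 variables draw from only 8 values {0, 1, 2, 3, 4, 5, 6, 7}, so each is used; only locker 4 can be 4, hence locker 4 = 4.
The 7 still-open variables together cover exactly {0, 1, 2, 3, 5, 6, 7} — 7 values for 7 variables — and 5 appears only in locker 2's list, so locker 2 = 5.
locker 1, locker 3, locker 8 share exactly the 3 values {0, 1, 3}; by pigeonhole those values go to them, so strike 0, 1, 3 from locker 5, locker 7.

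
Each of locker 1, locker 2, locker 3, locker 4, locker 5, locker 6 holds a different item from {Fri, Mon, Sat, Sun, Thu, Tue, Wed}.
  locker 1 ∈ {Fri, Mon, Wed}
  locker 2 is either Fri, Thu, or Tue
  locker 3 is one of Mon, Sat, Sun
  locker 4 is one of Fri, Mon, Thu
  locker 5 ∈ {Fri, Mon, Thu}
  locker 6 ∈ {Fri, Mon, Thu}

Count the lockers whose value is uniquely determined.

locker 4, locker 5, locker 6 between them cover only {Fri, Mon, Thu} — a naked triple. Remove those values from locker 1, locker 2, locker 3.
locker 1's domain is down to {Wed}, so locker 1 = Wed.
locker 2 must be Tue (only option left).
Determined: locker 1=Wed, locker 2=Tue. The other lockers each still have more than one consistent value. That makes 2.

2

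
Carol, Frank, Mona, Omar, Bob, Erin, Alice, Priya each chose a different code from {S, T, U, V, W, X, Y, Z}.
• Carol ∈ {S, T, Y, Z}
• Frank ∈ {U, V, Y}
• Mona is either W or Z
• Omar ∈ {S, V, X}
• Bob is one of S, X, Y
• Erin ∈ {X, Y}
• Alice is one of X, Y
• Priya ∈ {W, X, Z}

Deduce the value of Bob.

S

The 8 variables draw from only 8 values {S, T, U, V, W, X, Y, Z}, so each is used; only Carol can be T, hence Carol = T.
The 7 still-open variables draw from only 7 values {S, U, V, W, X, Y, Z}, so each is used; only Frank can be U, hence Frank = U.
The 6 still-open variables draw from only 6 values {S, V, W, X, Y, Z}, so each is used; only Omar can be V, hence Omar = V.
The 5 still-open variables draw from only 5 values {S, W, X, Y, Z}, so each is used; only Bob can be S, hence Bob = S.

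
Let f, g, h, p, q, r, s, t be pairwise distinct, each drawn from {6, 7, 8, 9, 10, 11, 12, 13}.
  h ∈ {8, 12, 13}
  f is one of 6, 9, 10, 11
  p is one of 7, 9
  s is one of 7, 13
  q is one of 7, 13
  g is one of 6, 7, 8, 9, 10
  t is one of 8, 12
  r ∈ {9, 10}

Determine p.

The 8 variables draw from only 8 values {6, 7, 8, 9, 10, 11, 12, 13}, so each is used; only f can be 11, hence f = 11.
The 7 still-open variables together cover exactly {6, 7, 8, 9, 10, 12, 13} — 7 values for 7 variables — and 6 appears only in g's list, so g = 6.
The 6 still-open variables together cover exactly {7, 8, 9, 10, 12, 13} — 6 values for 6 variables — and 10 appears only in r's list, so r = 10.
The 5 still-open variables draw from only 5 values {7, 8, 9, 12, 13}, so each is used; only p can be 9, hence p = 9.

9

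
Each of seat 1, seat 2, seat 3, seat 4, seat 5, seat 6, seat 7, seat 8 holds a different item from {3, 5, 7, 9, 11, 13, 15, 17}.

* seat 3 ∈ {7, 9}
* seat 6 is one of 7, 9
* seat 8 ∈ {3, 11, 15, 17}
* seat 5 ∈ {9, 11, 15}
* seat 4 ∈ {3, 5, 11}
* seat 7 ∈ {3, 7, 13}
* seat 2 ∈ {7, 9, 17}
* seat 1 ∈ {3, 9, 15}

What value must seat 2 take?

The 8 variables draw from only 8 values {3, 5, 7, 9, 11, 13, 15, 17}, so each is used; only seat 4 can be 5, hence seat 4 = 5.
Among the 7 still-open variables, 13 fits only seat 7 (and all 7 values in {3, 7, 9, 11, 13, 15, 17} must be used), so seat 7 = 13.
seat 3 and seat 6 share exactly the 2 values {7, 9}; by pigeonhole those values go to them, so strike 7, 9 from seat 1, seat 2, seat 5.
So seat 2 = 17.

17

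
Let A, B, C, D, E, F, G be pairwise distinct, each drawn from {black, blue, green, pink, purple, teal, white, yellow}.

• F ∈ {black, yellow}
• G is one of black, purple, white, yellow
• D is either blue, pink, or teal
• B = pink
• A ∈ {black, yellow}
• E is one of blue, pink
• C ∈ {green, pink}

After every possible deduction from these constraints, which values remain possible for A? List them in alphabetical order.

black, yellow

B must be pink (only option left). So C, D, E can't be pink.
C has just one choice, so C = green.
E's domain is down to {blue}, so E = blue. Remove blue from D.
D's domain is down to {teal}, so D = teal.
A and F between them cover only {black, yellow} — a naked pair. Remove those values from G.
No further eliminations apply; A can still be any of black, yellow.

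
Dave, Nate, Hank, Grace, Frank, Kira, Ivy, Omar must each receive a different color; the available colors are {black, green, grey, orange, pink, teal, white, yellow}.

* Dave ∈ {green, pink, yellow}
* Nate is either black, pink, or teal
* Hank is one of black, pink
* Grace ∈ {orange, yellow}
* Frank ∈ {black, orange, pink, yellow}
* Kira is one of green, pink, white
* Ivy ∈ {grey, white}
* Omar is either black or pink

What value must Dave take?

The 8 variables draw from only 8 values {black, green, grey, orange, pink, teal, white, yellow}, so each is used; only Ivy can be grey, hence Ivy = grey.
The 7 still-open variables draw from only 7 values {black, green, orange, pink, teal, white, yellow}, so each is used; only Nate can be teal, hence Nate = teal.
The 6 still-open variables draw from only 6 values {black, green, orange, pink, white, yellow}, so each is used; only Kira can be white, hence Kira = white.
The 5 still-open variables draw from only 5 values {black, green, orange, pink, yellow}, so each is used; only Dave can be green, hence Dave = green.

green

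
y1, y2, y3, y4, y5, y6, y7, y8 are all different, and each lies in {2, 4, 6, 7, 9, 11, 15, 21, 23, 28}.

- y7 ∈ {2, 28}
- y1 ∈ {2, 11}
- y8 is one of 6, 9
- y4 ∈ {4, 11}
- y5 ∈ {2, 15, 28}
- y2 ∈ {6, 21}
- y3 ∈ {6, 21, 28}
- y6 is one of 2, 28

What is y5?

The 8 variables together cover exactly {2, 4, 6, 9, 11, 15, 21, 28} — 8 values for 8 variables — and 4 appears only in y4's list, so y4 = 4.
The 7 still-open variables draw from only 7 values {2, 6, 9, 11, 15, 21, 28}, so each is used; only y8 can be 9, hence y8 = 9.
The 6 still-open variables together cover exactly {2, 6, 11, 15, 21, 28} — 6 values for 6 variables — and 11 appears only in y1's list, so y1 = 11.
The 5 still-open variables draw from only 5 values {2, 6, 15, 21, 28}, so each is used; only y5 can be 15, hence y5 = 15.

15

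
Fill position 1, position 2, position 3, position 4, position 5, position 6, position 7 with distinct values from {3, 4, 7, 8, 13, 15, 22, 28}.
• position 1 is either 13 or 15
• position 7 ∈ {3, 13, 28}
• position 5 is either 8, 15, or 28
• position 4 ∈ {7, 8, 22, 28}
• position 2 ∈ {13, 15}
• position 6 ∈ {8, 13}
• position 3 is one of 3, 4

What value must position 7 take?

position 1 and position 2 share exactly the 2 values {13, 15}; by pigeonhole those values go to them, so strike 13, 15 from position 5, position 6, position 7.
position 6's domain is down to {8}, so position 6 = 8. Eliminate 8 elsewhere: position 4, position 5.
position 5 has just one choice, so position 5 = 28. So position 4, position 7 can't be 28.
So position 7 = 3.

3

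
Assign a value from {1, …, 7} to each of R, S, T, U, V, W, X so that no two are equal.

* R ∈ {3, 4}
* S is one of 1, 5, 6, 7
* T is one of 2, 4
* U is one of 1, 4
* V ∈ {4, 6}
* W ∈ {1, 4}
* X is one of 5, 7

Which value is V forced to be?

6

The 7 variables together cover exactly {1, 2, 3, 4, 5, 6, 7} — 7 values for 7 variables — and 2 appears only in T's list, so T = 2.
Among the 6 still-open variables, 3 fits only R (and all 6 values in {1, 3, 4, 5, 6, 7} must be used), so R = 3.
The 2 variables U and W are confined to {1, 4}, which locks those values in; drop them from S, V.
So V = 6.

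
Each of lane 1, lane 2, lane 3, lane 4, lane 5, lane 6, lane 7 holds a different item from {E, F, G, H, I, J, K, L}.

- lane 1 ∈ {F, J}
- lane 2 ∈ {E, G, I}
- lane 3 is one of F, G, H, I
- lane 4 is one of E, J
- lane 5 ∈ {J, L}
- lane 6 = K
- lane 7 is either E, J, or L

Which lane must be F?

lane 1

lane 6 must be K (only option left).
lane 4, lane 5, lane 7 share exactly the 3 values {E, J, L}; by pigeonhole those values go to them, so strike E, J, L from lane 1, lane 2.
So F goes to lane 1.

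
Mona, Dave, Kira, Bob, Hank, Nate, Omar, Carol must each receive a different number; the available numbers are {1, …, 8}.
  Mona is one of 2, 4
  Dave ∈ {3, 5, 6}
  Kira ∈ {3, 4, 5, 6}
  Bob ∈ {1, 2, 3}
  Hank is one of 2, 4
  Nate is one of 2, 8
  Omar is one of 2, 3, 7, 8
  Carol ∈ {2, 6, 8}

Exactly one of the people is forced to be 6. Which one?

Carol

The 8 variables draw from only 8 values {1, 2, 3, 4, 5, 6, 7, 8}, so each is used; only Bob can be 1, hence Bob = 1.
Among the 7 still-open variables, 7 fits only Omar (and all 7 values in {2, 3, 4, 5, 6, 7, 8} must be used), so Omar = 7.
Mona and Hank share exactly the 2 values {2, 4}; by pigeonhole those values go to them, so strike 2, 4 from Kira, Nate, Carol.
Nate has just one choice, so Nate = 8. So Carol can't be 8.
So 6 goes to Carol.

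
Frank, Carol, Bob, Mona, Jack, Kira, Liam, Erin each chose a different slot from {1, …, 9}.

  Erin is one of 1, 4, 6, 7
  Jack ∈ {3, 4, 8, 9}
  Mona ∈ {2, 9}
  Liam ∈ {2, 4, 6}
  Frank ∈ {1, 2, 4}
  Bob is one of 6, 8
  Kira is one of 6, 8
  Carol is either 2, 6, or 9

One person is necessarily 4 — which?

The 8 variables together cover exactly {1, 2, 3, 4, 6, 7, 8, 9} — 8 values for 8 variables — and 3 appears only in Jack's list, so Jack = 3.
Among the 7 still-open variables, 7 fits only Erin (and all 7 values in {1, 2, 4, 6, 7, 8, 9} must be used), so Erin = 7.
The 6 still-open variables together cover exactly {1, 2, 4, 6, 8, 9} — 6 values for 6 variables — and 1 appears only in Frank's list, so Frank = 1.
The 5 still-open variables together cover exactly {2, 4, 6, 8, 9} — 5 values for 5 variables — and 4 appears only in Liam's list, so Liam = 4.

Liam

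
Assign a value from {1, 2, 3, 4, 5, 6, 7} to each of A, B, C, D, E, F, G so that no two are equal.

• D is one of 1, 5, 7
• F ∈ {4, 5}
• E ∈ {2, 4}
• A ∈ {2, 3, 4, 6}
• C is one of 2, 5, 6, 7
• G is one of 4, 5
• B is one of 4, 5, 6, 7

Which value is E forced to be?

The 7 variables draw from only 7 values {1, 2, 3, 4, 5, 6, 7}, so each is used; only D can be 1, hence D = 1.
Among the 6 still-open variables, 3 fits only A (and all 6 values in {2, 3, 4, 5, 6, 7} must be used), so A = 3.
F and G between them cover only {4, 5} — a naked pair. Remove those values from B, C, E.
So E = 2.

2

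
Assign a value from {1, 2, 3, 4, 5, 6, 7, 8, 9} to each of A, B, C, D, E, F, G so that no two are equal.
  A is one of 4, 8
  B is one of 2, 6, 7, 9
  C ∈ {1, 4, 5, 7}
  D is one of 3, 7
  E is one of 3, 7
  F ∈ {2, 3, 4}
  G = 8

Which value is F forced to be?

2

G's domain is down to {8}, so G = 8. Eliminate 8 elsewhere: A.
A must be 4 (only option left). Strike 4 from C, F.
The 2 variables D and E are confined to {3, 7}, which locks those values in; drop them from B, C, F.
So F = 2.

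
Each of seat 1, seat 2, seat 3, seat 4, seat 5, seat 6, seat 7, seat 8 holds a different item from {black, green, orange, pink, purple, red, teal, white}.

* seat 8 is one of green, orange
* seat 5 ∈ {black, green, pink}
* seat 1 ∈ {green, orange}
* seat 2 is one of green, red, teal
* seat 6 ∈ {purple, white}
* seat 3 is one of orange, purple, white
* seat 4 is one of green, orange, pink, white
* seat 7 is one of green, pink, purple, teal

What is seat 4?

Among the 8 variables, black fits only seat 5 (and all 8 values in {black, green, orange, pink, purple, red, teal, white} must be used), so seat 5 = black.
Among the 7 still-open variables, red fits only seat 2 (and all 7 values in {green, orange, pink, purple, red, teal, white} must be used), so seat 2 = red.
The 6 still-open variables together cover exactly {green, orange, pink, purple, teal, white} — 6 values for 6 variables — and teal appears only in seat 7's list, so seat 7 = teal.
Among the 5 still-open variables, pink fits only seat 4 (and all 5 values in {green, orange, pink, purple, white} must be used), so seat 4 = pink.

pink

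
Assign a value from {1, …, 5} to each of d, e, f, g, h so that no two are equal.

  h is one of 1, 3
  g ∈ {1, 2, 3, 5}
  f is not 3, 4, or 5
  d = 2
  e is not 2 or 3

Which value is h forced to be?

d has just one choice, so d = 2. Strike 2 from f, g.
f must be 1 (only option left). Eliminate 1 elsewhere: e, g, h.
So h = 3.

3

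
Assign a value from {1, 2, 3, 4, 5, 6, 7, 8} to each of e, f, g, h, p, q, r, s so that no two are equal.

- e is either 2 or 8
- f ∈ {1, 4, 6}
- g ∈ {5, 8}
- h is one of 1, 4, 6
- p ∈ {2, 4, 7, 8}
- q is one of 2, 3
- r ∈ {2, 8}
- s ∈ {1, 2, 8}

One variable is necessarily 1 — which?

Among the 8 variables, 3 fits only q (and all 8 values in {1, 2, 3, 4, 5, 6, 7, 8} must be used), so q = 3.
The 7 still-open variables draw from only 7 values {1, 2, 4, 5, 6, 7, 8}, so each is used; only g can be 5, hence g = 5.
The 6 still-open variables draw from only 6 values {1, 2, 4, 6, 7, 8}, so each is used; only p can be 7, hence p = 7.
e and r share exactly the 2 values {2, 8}; by pigeonhole those values go to them, so strike 2, 8 from s.
So 1 goes to s.

s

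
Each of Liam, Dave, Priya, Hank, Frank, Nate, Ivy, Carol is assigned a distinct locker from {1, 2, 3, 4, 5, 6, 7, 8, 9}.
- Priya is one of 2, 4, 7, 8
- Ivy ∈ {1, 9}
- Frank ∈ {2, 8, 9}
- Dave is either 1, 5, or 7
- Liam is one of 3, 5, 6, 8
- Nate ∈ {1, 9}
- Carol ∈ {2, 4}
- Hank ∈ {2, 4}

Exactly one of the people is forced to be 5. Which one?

The 2 variables Hank and Carol are confined to {2, 4}, which locks those values in; drop them from Priya, Frank.
Nate and Ivy between them cover only {1, 9} — a naked pair. Remove those values from Dave, Frank.
Frank has just one choice, so Frank = 8. Eliminate 8 elsewhere: Liam, Priya.
Priya has just one choice, so Priya = 7. Eliminate 7 elsewhere: Dave.
So 5 goes to Dave.

Dave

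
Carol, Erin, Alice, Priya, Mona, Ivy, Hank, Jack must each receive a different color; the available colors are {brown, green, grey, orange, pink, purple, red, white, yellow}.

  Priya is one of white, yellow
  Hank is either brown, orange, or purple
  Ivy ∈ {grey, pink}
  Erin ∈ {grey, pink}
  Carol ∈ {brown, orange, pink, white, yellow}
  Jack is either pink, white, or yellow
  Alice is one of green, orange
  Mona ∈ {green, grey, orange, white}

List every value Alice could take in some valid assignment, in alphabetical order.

Among the 8 variables, purple fits only Hank (and all 8 values in {brown, green, grey, orange, pink, purple, white, yellow} must be used), so Hank = purple.
The 7 still-open variables draw from only 7 values {brown, green, grey, orange, pink, white, yellow}, so each is used; only Carol can be brown, hence Carol = brown.
Erin and Ivy share exactly the 2 values {grey, pink}; by pigeonhole those values go to them, so strike grey, pink from Mona, Jack.
Priya and Jack share exactly the 2 values {white, yellow}; by pigeonhole those values go to them, so strike white, yellow from Mona.
No further eliminations apply; Alice can still be any of green, orange.

green, orange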